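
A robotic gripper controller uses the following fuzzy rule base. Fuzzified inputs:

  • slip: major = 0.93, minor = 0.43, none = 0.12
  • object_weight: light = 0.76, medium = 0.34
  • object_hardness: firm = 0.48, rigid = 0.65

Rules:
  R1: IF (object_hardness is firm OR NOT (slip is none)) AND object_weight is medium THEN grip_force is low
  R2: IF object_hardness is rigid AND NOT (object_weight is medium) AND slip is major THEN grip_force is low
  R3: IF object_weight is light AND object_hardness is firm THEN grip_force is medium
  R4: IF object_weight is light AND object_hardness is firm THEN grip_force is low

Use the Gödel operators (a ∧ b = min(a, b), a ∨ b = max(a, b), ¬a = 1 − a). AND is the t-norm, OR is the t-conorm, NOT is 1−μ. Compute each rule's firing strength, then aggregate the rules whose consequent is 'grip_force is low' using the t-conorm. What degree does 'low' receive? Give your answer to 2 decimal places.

R1: (firm=0.48 OR ¬none=1−0.12=0.88) = 0.88; AND[min(a, b)] with medium=0.34 → w = 0.34
R2: rigid=0.65, ¬medium=1−0.34=0.66, major=0.93; AND[min(a, b)] → w = 0.65
R3: light=0.76, firm=0.48; AND[min(a, b)] → w = 0.48
R4: light=0.76, firm=0.48; AND[min(a, b)] → w = 0.48
Rules with consequent 'low': {R1, R2, R4} → strengths 0.34, 0.65, 0.48
Aggregate via t-conorm [max(a, b)]: 0.65

0.65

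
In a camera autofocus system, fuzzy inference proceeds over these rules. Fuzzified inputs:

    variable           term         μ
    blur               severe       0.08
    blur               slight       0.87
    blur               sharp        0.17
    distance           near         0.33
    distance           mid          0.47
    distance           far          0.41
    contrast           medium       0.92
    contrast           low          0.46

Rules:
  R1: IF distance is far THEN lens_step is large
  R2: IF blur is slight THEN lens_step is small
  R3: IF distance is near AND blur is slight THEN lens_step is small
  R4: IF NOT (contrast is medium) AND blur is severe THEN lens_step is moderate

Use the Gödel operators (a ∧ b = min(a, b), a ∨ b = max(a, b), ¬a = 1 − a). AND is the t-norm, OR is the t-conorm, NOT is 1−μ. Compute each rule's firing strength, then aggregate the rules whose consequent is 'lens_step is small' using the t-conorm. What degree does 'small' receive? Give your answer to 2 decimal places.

0.87

R1: far=0.41 → w = 0.41
R2: slight=0.87 → w = 0.87
R3: near=0.33, slight=0.87; AND[min(a, b)] → w = 0.33
R4: ¬medium=1−0.92=0.08, severe=0.08; AND[min(a, b)] → w = 0.08
Rules with consequent 'small': {R2, R3} → strengths 0.87, 0.33
Aggregate via t-conorm [max(a, b)]: 0.87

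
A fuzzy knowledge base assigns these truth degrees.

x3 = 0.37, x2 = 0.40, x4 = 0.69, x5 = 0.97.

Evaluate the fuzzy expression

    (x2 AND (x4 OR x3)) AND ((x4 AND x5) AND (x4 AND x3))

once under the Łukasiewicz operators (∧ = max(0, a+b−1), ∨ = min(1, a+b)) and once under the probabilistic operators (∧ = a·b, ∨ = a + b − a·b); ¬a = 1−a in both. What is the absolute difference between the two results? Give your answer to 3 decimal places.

Under Łukasiewicz:
  x4 OR x3 = min(1, a+b) on (0.69, 0.37) = 1.00
  x2 AND (x4 OR x3) = max(0, a+b−1) on (0.40, 1.00) = 0.40
  x4 AND x5 = max(0, a+b−1) on (0.69, 0.97) = 0.66
  x4 AND x3 = max(0, a+b−1) on (0.69, 0.37) = 0.06
  (x4 AND x5) AND (x4 AND x3) = max(0, a+b−1) on (0.66, 0.06) = 0.00
  (x2 AND (x4 OR x3)) AND ((x4 AND x5) AND (x4 AND x3)) = max(0, a+b−1) on (0.40, 0.00) = 0.00
  → value = 0.0000
Under probabilistic:
  x4 OR x3 = a + b − a·b on (0.6900, 0.3700) = 0.8047
  x2 AND (x4 OR x3) = a·b on (0.4000, 0.8047) = 0.3219
  x4 AND x5 = a·b on (0.6900, 0.9700) = 0.6693
  x4 AND x3 = a·b on (0.6900, 0.3700) = 0.2553
  (x4 AND x5) AND (x4 AND x3) = a·b on (0.6693, 0.2553) = 0.1709
  (x2 AND (x4 OR x3)) AND ((x4 AND x5) AND (x4 AND x3)) = a·b on (0.3219, 0.1709) = 0.0550
  → value = 0.0550
|0.0000 − 0.0550| = 0.055

0.055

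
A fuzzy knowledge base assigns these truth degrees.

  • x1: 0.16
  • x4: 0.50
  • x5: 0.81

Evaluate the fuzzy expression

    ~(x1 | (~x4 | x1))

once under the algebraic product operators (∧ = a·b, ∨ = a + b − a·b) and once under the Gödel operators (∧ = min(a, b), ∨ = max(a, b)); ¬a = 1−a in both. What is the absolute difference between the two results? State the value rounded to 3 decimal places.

Under algebraic product:
  ~x4 = 1 − 0.5000 = 0.5000
  ~x4 | x1 = a + b − a·b on (0.5000, 0.1600) = 0.5800
  x1 | (~x4 | x1) = a + b − a·b on (0.1600, 0.5800) = 0.6472
  ~(x1 | (~x4 | x1)) = 1 − 0.6472 = 0.3528
  → value = 0.3528
Under Gödel:
  ~x4 = 1 − 0.50 = 0.50
  ~x4 | x1 = max(a, b) on (0.50, 0.16) = 0.50
  x1 | (~x4 | x1) = max(a, b) on (0.16, 0.50) = 0.50
  ~(x1 | (~x4 | x1)) = 1 − 0.50 = 0.50
  → value = 0.5000
|0.3528 − 0.5000| = 0.147

0.147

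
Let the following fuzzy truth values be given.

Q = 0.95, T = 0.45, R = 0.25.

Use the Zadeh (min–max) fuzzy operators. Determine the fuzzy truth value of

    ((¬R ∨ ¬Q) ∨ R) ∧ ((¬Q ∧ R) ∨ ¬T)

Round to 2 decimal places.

¬R = 1 − 0.25 = 0.75
¬Q = 1 − 0.95 = 0.05
¬R ∨ ¬Q = max(a, b) on (0.75, 0.05) = 0.75
(¬R ∨ ¬Q) ∨ R = max(a, b) on (0.75, 0.25) = 0.75
¬Q = 1 − 0.95 = 0.05
¬Q ∧ R = min(a, b) on (0.05, 0.25) = 0.05
¬T = 1 − 0.45 = 0.55
(¬Q ∧ R) ∨ ¬T = max(a, b) on (0.05, 0.55) = 0.55
((¬R ∨ ¬Q) ∨ R) ∧ ((¬Q ∧ R) ∨ ¬T) = min(a, b) on (0.75, 0.55) = 0.55

0.55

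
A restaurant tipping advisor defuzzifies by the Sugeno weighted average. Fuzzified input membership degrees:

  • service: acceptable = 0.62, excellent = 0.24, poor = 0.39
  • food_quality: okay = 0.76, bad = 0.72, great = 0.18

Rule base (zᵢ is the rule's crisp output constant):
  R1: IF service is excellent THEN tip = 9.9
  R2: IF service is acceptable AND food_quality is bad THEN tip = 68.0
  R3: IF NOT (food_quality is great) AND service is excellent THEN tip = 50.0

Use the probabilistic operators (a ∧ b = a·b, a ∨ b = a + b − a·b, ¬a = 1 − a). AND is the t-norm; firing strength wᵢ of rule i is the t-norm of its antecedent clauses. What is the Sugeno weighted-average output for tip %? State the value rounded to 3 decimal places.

R1 (z=9.9): excellent=0.24 → w = 0.2400
R2 (z=68.0): acceptable=0.62, bad=0.72; AND[a·b] → w = 0.4464
R3 (z=50.0): ¬great=1−0.18=0.82, excellent=0.24; AND[a·b] → w = 0.1968
Weighted average = (0.2400·9.9 + 0.4464·68.0 + 0.1968·50.0) / (0.2400 + 0.4464 + 0.1968)
  = 42.5712 / 0.8832 = 48.201

48.201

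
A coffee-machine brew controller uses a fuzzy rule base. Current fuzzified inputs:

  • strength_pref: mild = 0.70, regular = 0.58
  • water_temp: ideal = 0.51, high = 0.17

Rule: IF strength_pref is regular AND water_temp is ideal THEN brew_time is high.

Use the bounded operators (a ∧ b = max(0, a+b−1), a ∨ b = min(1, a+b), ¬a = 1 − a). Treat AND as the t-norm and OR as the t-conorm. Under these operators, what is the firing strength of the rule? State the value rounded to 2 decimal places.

0.09

firing strength: regular=0.58, ideal=0.51; AND[max(0, a+b−1)] → w = 0.09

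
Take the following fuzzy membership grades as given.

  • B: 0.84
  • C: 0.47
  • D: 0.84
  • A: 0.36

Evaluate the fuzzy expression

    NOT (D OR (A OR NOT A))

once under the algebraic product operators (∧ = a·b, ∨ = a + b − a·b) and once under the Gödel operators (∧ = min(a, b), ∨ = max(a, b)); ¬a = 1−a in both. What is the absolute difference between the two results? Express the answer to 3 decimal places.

0.123

Under algebraic product:
  NOT A = 1 − 0.3600 = 0.6400
  A OR NOT A = a + b − a·b on (0.3600, 0.6400) = 0.7696
  D OR (A OR NOT A) = a + b − a·b on (0.8400, 0.7696) = 0.9631
  NOT (D OR (A OR NOT A)) = 1 − 0.9631 = 0.0369
  → value = 0.0369
Under Gödel:
  NOT A = 1 − 0.36 = 0.64
  A OR NOT A = max(a, b) on (0.36, 0.64) = 0.64
  D OR (A OR NOT A) = max(a, b) on (0.84, 0.64) = 0.84
  NOT (D OR (A OR NOT A)) = 1 − 0.84 = 0.16
  → value = 0.1600
|0.0369 − 0.1600| = 0.123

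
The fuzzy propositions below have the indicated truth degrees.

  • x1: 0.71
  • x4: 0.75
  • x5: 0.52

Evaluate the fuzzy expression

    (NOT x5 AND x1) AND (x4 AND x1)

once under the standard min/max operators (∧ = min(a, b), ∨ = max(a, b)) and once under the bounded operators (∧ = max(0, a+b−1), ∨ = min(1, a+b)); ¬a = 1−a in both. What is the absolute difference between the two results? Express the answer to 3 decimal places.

0.480

Under standard min/max:
  NOT x5 = 1 − 0.52 = 0.48
  NOT x5 AND x1 = min(a, b) on (0.48, 0.71) = 0.48
  x4 AND x1 = min(a, b) on (0.75, 0.71) = 0.71
  (NOT x5 AND x1) AND (x4 AND x1) = min(a, b) on (0.48, 0.71) = 0.48
  → value = 0.4800
Under bounded:
  NOT x5 = 1 − 0.52 = 0.48
  NOT x5 AND x1 = max(0, a+b−1) on (0.48, 0.71) = 0.19
  x4 AND x1 = max(0, a+b−1) on (0.75, 0.71) = 0.46
  (NOT x5 AND x1) AND (x4 AND x1) = max(0, a+b−1) on (0.19, 0.46) = 0.00
  → value = 0.0000
|0.4800 − 0.0000| = 0.480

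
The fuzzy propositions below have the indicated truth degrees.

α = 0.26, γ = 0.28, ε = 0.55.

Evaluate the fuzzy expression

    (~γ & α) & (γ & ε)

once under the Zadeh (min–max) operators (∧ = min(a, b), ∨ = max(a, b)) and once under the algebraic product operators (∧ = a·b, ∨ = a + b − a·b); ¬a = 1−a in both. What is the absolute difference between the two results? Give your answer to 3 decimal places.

0.231

Under Zadeh (min–max):
  ~γ = 1 − 0.28 = 0.72
  ~γ & α = min(a, b) on (0.72, 0.26) = 0.26
  γ & ε = min(a, b) on (0.28, 0.55) = 0.28
  (~γ & α) & (γ & ε) = min(a, b) on (0.26, 0.28) = 0.26
  → value = 0.2600
Under algebraic product:
  ~γ = 1 − 0.2800 = 0.7200
  ~γ & α = a·b on (0.7200, 0.2600) = 0.1872
  γ & ε = a·b on (0.2800, 0.5500) = 0.1540
  (~γ & α) & (γ & ε) = a·b on (0.1872, 0.1540) = 0.0288
  → value = 0.0288
|0.2600 − 0.0288| = 0.231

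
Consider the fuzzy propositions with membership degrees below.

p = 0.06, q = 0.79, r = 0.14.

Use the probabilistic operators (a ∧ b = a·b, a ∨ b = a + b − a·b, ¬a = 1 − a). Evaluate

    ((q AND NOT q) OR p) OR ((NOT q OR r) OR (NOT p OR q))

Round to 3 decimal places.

NOT q = 1 − 0.7900 = 0.2100
q AND NOT q = a·b on (0.7900, 0.2100) = 0.1659
(q AND NOT q) OR p = a + b − a·b on (0.1659, 0.0600) = 0.2159
NOT q = 1 − 0.7900 = 0.2100
NOT q OR r = a + b − a·b on (0.2100, 0.1400) = 0.3206
NOT p = 1 − 0.0600 = 0.9400
NOT p OR q = a + b − a·b on (0.9400, 0.7900) = 0.9874
(NOT q OR r) OR (NOT p OR q) = a + b − a·b on (0.3206, 0.9874) = 0.9914
((q AND NOT q) OR p) OR ((NOT q OR r) OR (NOT p OR q)) = a + b − a·b on (0.2159, 0.9914) = 0.9933

0.993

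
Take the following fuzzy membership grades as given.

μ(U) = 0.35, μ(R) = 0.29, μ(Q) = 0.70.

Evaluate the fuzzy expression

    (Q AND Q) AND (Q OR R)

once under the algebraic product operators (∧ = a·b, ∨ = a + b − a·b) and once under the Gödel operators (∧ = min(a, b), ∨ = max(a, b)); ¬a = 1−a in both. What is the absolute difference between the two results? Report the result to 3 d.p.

Under algebraic product:
  Q AND Q = a·b on (0.7000, 0.7000) = 0.4900
  Q OR R = a + b − a·b on (0.7000, 0.2900) = 0.7870
  (Q AND Q) AND (Q OR R) = a·b on (0.4900, 0.7870) = 0.3856
  → value = 0.3856
Under Gödel:
  Q AND Q = min(a, b) on (0.70, 0.70) = 0.70
  Q OR R = max(a, b) on (0.70, 0.29) = 0.70
  (Q AND Q) AND (Q OR R) = min(a, b) on (0.70, 0.70) = 0.70
  → value = 0.7000
|0.3856 − 0.7000| = 0.314

0.314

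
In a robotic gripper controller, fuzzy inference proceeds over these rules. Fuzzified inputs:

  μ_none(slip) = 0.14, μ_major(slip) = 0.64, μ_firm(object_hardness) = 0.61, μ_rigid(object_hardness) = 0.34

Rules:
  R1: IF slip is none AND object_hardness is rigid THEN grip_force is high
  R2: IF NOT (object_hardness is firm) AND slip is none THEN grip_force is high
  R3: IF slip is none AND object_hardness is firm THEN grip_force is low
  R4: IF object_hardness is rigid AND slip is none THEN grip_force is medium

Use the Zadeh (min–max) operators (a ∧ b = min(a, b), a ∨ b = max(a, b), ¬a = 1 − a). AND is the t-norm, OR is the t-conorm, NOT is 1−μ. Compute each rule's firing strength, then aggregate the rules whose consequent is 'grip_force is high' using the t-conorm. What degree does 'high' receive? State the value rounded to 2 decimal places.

R1: none=0.14, rigid=0.34; AND[min(a, b)] → w = 0.14
R2: ¬firm=1−0.61=0.39, none=0.14; AND[min(a, b)] → w = 0.14
R3: none=0.14, firm=0.61; AND[min(a, b)] → w = 0.14
R4: rigid=0.34, none=0.14; AND[min(a, b)] → w = 0.14
Rules with consequent 'high': {R1, R2} → strengths 0.14, 0.14
Aggregate via t-conorm [max(a, b)]: 0.14

0.14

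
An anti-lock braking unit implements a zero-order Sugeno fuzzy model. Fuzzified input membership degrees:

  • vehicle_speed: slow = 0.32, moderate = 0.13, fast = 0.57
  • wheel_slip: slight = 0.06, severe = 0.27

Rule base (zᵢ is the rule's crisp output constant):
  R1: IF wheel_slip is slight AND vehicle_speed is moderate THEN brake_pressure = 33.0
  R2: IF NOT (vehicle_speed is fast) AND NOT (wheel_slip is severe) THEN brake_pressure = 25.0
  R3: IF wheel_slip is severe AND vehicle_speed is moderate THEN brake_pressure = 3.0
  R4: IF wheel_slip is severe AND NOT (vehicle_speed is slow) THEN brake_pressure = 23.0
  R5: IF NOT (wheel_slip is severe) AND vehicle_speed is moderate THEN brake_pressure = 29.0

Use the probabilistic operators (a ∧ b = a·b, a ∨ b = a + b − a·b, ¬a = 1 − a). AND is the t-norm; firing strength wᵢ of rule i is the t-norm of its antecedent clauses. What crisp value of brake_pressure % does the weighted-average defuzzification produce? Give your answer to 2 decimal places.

R1 (z=33.0): slight=0.06, moderate=0.13; AND[a·b] → w = 0.0078
R2 (z=25.0): ¬fast=1−0.57=0.43, ¬severe=1−0.27=0.73; AND[a·b] → w = 0.3139
R3 (z=3.0): severe=0.27, moderate=0.13; AND[a·b] → w = 0.0351
R4 (z=23.0): severe=0.27, ¬slow=1−0.32=0.68; AND[a·b] → w = 0.1836
R5 (z=29.0): ¬severe=1−0.27=0.73, moderate=0.13; AND[a·b] → w = 0.0949
Weighted average = (0.0078·33.0 + 0.3139·25.0 + 0.0351·3.0 + 0.1836·23.0 + 0.0949·29.0) / (0.0078 + 0.3139 + 0.0351 + 0.1836 + 0.0949)
  = 15.1851 / 0.6353 = 23.90

23.90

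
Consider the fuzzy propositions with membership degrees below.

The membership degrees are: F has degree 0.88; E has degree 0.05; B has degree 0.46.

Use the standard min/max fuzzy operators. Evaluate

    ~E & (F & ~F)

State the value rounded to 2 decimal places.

~E = 1 − 0.05 = 0.95
~F = 1 − 0.88 = 0.12
F & ~F = min(a, b) on (0.88, 0.12) = 0.12
~E & (F & ~F) = min(a, b) on (0.95, 0.12) = 0.12

0.12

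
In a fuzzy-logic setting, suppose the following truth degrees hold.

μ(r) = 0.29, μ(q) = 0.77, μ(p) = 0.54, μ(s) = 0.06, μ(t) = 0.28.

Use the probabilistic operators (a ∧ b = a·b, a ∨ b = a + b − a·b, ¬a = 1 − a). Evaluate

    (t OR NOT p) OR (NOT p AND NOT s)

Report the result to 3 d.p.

NOT p = 1 − 0.5400 = 0.4600
t OR NOT p = a + b − a·b on (0.2800, 0.4600) = 0.6112
NOT p = 1 − 0.5400 = 0.4600
NOT s = 1 − 0.0600 = 0.9400
NOT p AND NOT s = a·b on (0.4600, 0.9400) = 0.4324
(t OR NOT p) OR (NOT p AND NOT s) = a + b − a·b on (0.6112, 0.4324) = 0.7793

0.779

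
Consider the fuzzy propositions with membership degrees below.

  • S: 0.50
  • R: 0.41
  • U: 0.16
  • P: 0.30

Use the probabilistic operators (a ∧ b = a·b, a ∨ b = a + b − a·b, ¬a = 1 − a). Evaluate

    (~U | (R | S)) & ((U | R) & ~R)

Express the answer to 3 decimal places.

0.284

~U = 1 − 0.1600 = 0.8400
R | S = a + b − a·b on (0.4100, 0.5000) = 0.7050
~U | (R | S) = a + b − a·b on (0.8400, 0.7050) = 0.9528
U | R = a + b − a·b on (0.1600, 0.4100) = 0.5044
~R = 1 − 0.4100 = 0.5900
(U | R) & ~R = a·b on (0.5044, 0.5900) = 0.2976
(~U | (R | S)) & ((U | R) & ~R) = a·b on (0.9528, 0.2976) = 0.2835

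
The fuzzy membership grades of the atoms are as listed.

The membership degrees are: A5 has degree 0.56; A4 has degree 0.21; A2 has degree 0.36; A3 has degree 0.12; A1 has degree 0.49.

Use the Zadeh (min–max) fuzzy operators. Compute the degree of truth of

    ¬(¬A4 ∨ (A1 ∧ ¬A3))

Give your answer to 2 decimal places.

0.21

¬A4 = 1 − 0.21 = 0.79
¬A3 = 1 − 0.12 = 0.88
A1 ∧ ¬A3 = min(a, b) on (0.49, 0.88) = 0.49
¬A4 ∨ (A1 ∧ ¬A3) = max(a, b) on (0.79, 0.49) = 0.79
¬(¬A4 ∨ (A1 ∧ ¬A3)) = 1 − 0.79 = 0.21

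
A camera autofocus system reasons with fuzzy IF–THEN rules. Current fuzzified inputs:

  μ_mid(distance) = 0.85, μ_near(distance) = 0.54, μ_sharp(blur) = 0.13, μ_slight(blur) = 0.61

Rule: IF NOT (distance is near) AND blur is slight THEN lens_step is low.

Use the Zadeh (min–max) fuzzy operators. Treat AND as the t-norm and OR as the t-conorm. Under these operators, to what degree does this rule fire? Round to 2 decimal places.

0.46

firing strength: ¬near=1−0.54=0.46, slight=0.61; AND[min(a, b)] → w = 0.46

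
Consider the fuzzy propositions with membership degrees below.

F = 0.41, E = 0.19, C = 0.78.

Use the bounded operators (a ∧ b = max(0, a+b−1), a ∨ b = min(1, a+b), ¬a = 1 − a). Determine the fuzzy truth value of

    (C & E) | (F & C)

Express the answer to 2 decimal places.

C & E = max(0, a+b−1) on (0.78, 0.19) = 0.00
F & C = max(0, a+b−1) on (0.41, 0.78) = 0.19
(C & E) | (F & C) = min(1, a+b) on (0.00, 0.19) = 0.19

0.19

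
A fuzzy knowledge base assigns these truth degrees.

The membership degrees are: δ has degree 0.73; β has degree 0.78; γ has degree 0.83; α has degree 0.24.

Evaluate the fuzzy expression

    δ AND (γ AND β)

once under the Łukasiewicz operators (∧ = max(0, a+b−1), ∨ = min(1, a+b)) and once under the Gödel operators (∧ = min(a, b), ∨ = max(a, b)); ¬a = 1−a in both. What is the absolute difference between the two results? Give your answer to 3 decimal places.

Under Łukasiewicz:
  γ AND β = max(0, a+b−1) on (0.83, 0.78) = 0.61
  δ AND (γ AND β) = max(0, a+b−1) on (0.73, 0.61) = 0.34
  → value = 0.3400
Under Gödel:
  γ AND β = min(a, b) on (0.83, 0.78) = 0.78
  δ AND (γ AND β) = min(a, b) on (0.73, 0.78) = 0.73
  → value = 0.7300
|0.3400 − 0.7300| = 0.390

0.390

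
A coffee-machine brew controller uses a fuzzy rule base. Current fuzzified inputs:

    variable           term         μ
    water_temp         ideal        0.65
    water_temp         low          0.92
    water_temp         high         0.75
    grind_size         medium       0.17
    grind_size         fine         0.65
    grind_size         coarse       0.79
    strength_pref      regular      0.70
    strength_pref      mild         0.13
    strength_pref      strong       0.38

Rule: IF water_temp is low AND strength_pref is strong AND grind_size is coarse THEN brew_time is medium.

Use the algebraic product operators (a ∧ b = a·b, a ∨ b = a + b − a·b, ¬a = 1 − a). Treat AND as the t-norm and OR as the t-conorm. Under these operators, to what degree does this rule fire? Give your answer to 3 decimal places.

0.276

firing strength: low=0.92, strong=0.38, coarse=0.79; AND[a·b] → w = 0.2762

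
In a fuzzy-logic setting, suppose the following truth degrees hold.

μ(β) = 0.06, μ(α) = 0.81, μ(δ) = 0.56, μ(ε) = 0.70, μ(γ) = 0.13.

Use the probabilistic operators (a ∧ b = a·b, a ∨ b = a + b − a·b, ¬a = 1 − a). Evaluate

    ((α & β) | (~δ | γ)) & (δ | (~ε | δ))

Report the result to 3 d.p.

α & β = a·b on (0.8100, 0.0600) = 0.0486
~δ = 1 − 0.5600 = 0.4400
~δ | γ = a + b − a·b on (0.4400, 0.1300) = 0.5128
(α & β) | (~δ | γ) = a + b − a·b on (0.0486, 0.5128) = 0.5365
~ε = 1 − 0.7000 = 0.3000
~ε | δ = a + b − a·b on (0.3000, 0.5600) = 0.6920
δ | (~ε | δ) = a + b − a·b on (0.5600, 0.6920) = 0.8645
((α & β) | (~δ | γ)) & (δ | (~ε | δ)) = a·b on (0.5365, 0.8645) = 0.4638

0.464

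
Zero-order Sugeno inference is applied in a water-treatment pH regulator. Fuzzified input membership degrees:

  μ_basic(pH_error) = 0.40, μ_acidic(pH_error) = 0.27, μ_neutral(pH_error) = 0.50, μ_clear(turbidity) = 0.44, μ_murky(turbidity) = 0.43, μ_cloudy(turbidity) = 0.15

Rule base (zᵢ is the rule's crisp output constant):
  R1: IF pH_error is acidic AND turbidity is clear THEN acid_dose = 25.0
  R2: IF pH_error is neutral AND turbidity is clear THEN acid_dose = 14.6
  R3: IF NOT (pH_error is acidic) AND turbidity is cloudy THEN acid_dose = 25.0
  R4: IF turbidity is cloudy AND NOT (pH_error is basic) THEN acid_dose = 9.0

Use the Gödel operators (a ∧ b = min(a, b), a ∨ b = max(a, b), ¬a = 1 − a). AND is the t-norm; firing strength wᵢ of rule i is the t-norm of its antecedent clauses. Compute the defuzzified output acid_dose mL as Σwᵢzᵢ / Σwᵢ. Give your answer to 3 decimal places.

R1 (z=25.0): acidic=0.27, clear=0.44; AND[min(a, b)] → w = 0.27
R2 (z=14.6): neutral=0.50, clear=0.44; AND[min(a, b)] → w = 0.44
R3 (z=25.0): ¬acidic=1−0.27=0.73, cloudy=0.15; AND[min(a, b)] → w = 0.15
R4 (z=9.0): cloudy=0.15, ¬basic=1−0.40=0.60; AND[min(a, b)] → w = 0.15
Weighted average = (0.27·25.0 + 0.44·14.6 + 0.15·25.0 + 0.15·9.0) / (0.27 + 0.44 + 0.15 + 0.15)
  = 18.2740 / 1.0100 = 18.093

18.093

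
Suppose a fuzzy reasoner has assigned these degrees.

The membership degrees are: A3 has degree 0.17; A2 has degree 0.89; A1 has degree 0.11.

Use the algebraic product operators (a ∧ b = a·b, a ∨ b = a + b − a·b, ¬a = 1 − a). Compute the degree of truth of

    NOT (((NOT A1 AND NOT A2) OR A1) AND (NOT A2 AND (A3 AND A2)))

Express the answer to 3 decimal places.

0.997

NOT A1 = 1 − 0.1100 = 0.8900
NOT A2 = 1 − 0.8900 = 0.1100
NOT A1 AND NOT A2 = a·b on (0.8900, 0.1100) = 0.0979
(NOT A1 AND NOT A2) OR A1 = a + b − a·b on (0.0979, 0.1100) = 0.1971
NOT A2 = 1 − 0.8900 = 0.1100
A3 AND A2 = a·b on (0.1700, 0.8900) = 0.1513
NOT A2 AND (A3 AND A2) = a·b on (0.1100, 0.1513) = 0.0166
((NOT A1 AND NOT A2) OR A1) AND (NOT A2 AND (A3 AND A2)) = a·b on (0.1971, 0.0166) = 0.0033
NOT (((NOT A1 AND NOT A2) OR A1) AND (NOT A2 AND (A3 AND A2))) = 1 − 0.0033 = 0.9967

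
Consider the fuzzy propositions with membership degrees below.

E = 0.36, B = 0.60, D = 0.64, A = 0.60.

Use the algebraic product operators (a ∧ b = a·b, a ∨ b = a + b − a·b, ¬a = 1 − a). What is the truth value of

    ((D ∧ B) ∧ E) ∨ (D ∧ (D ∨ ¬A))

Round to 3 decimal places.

D ∧ B = a·b on (0.6400, 0.6000) = 0.3840
(D ∧ B) ∧ E = a·b on (0.3840, 0.3600) = 0.1382
¬A = 1 − 0.6000 = 0.4000
D ∨ ¬A = a + b − a·b on (0.6400, 0.4000) = 0.7840
D ∧ (D ∨ ¬A) = a·b on (0.6400, 0.7840) = 0.5018
((D ∧ B) ∧ E) ∨ (D ∧ (D ∨ ¬A)) = a + b − a·b on (0.1382, 0.5018) = 0.5706

0.571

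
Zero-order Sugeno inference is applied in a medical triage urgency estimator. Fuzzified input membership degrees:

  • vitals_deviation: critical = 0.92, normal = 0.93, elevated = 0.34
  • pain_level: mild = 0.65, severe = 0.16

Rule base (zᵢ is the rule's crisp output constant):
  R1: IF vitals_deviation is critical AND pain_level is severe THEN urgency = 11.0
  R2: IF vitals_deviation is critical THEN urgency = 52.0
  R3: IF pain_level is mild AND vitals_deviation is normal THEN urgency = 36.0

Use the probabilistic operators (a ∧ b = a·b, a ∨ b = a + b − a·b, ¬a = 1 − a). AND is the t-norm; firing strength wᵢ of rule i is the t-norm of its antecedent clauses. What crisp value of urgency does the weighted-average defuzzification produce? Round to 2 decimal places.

R1 (z=11.0): critical=0.92, severe=0.16; AND[a·b] → w = 0.1472
R2 (z=52.0): critical=0.92 → w = 0.9200
R3 (z=36.0): mild=0.65, normal=0.93; AND[a·b] → w = 0.6045
Weighted average = (0.1472·11.0 + 0.9200·52.0 + 0.6045·36.0) / (0.1472 + 0.9200 + 0.6045)
  = 71.2212 / 1.6717 = 42.60

42.60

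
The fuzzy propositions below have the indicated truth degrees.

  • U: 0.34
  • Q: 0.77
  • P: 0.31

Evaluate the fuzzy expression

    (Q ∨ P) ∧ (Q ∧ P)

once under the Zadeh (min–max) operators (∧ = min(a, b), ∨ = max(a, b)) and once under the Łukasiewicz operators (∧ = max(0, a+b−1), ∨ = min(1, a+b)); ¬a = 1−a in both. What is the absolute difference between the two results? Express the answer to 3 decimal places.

0.230

Under Zadeh (min–max):
  Q ∨ P = max(a, b) on (0.77, 0.31) = 0.77
  Q ∧ P = min(a, b) on (0.77, 0.31) = 0.31
  (Q ∨ P) ∧ (Q ∧ P) = min(a, b) on (0.77, 0.31) = 0.31
  → value = 0.3100
Under Łukasiewicz:
  Q ∨ P = min(1, a+b) on (0.77, 0.31) = 1.00
  Q ∧ P = max(0, a+b−1) on (0.77, 0.31) = 0.08
  (Q ∨ P) ∧ (Q ∧ P) = max(0, a+b−1) on (1.00, 0.08) = 0.08
  → value = 0.0800
|0.3100 − 0.0800| = 0.230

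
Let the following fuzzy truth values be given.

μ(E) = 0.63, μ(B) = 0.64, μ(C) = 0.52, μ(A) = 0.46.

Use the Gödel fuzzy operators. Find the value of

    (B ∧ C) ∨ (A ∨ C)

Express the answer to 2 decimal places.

0.52

B ∧ C = min(a, b) on (0.64, 0.52) = 0.52
A ∨ C = max(a, b) on (0.46, 0.52) = 0.52
(B ∧ C) ∨ (A ∨ C) = max(a, b) on (0.52, 0.52) = 0.52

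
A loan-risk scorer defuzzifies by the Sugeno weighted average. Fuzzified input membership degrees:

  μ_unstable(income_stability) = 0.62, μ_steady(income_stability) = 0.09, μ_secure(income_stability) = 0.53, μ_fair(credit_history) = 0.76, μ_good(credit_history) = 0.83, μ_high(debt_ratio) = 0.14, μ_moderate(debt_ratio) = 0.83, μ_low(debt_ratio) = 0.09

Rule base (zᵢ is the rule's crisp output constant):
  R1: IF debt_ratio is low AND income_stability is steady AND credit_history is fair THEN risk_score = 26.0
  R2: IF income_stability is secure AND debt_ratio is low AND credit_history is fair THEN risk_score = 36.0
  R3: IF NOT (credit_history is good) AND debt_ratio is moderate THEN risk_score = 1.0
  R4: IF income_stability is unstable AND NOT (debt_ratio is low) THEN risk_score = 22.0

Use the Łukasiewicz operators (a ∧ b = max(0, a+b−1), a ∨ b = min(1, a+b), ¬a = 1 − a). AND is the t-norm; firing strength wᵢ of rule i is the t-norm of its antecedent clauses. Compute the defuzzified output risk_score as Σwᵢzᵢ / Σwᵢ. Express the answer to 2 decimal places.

22.00

R1 (z=26.0): low=0.09, steady=0.09, fair=0.76; AND[max(0, a+b−1)] → w = 0.00
R2 (z=36.0): secure=0.53, low=0.09, fair=0.76; AND[max(0, a+b−1)] → w = 0.00
R3 (z=1.0): ¬good=1−0.83=0.17, moderate=0.83; AND[max(0, a+b−1)] → w = 0.00
R4 (z=22.0): unstable=0.62, ¬low=1−0.09=0.91; AND[max(0, a+b−1)] → w = 0.53
Weighted average = (0.00·26.0 + 0.00·36.0 + 0.00·1.0 + 0.53·22.0) / (0.00 + 0.00 + 0.00 + 0.53)
  = 11.6600 / 0.5300 = 22.00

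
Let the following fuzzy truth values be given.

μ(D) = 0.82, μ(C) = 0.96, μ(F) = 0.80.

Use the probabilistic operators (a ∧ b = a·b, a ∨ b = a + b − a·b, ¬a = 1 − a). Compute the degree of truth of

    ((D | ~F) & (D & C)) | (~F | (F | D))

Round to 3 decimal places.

~F = 1 − 0.8000 = 0.2000
D | ~F = a + b − a·b on (0.8200, 0.2000) = 0.8560
D & C = a·b on (0.8200, 0.9600) = 0.7872
(D | ~F) & (D & C) = a·b on (0.8560, 0.7872) = 0.6738
~F = 1 − 0.8000 = 0.2000
F | D = a + b − a·b on (0.8000, 0.8200) = 0.9640
~F | (F | D) = a + b − a·b on (0.2000, 0.9640) = 0.9712
((D | ~F) & (D & C)) | (~F | (F | D)) = a + b − a·b on (0.6738, 0.9712) = 0.9906

0.991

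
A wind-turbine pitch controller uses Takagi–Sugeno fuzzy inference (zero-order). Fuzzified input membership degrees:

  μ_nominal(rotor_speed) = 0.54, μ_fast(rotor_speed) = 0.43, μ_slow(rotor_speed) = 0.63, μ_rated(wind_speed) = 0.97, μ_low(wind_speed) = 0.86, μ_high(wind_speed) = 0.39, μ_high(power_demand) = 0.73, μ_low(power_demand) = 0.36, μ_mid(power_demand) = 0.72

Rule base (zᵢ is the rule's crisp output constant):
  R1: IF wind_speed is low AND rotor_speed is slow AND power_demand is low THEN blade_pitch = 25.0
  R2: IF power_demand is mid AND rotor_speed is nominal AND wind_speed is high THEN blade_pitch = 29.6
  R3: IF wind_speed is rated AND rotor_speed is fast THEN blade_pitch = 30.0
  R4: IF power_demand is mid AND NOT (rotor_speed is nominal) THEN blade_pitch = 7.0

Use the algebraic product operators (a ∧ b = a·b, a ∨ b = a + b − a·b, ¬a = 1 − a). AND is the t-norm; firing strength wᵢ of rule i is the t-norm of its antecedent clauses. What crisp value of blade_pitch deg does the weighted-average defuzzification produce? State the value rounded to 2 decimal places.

22.10

R1 (z=25.0): low=0.86, slow=0.63, low=0.36; AND[a·b] → w = 0.1950
R2 (z=29.6): mid=0.72, nominal=0.54, high=0.39; AND[a·b] → w = 0.1516
R3 (z=30.0): rated=0.97, fast=0.43; AND[a·b] → w = 0.4171
R4 (z=7.0): mid=0.72, ¬nominal=1−0.54=0.46; AND[a·b] → w = 0.3312
Weighted average = (0.1950·25.0 + 0.1516·29.6 + 0.4171·30.0 + 0.3312·7.0) / (0.1950 + 0.1516 + 0.4171 + 0.3312)
  = 24.1959 / 1.0950 = 22.10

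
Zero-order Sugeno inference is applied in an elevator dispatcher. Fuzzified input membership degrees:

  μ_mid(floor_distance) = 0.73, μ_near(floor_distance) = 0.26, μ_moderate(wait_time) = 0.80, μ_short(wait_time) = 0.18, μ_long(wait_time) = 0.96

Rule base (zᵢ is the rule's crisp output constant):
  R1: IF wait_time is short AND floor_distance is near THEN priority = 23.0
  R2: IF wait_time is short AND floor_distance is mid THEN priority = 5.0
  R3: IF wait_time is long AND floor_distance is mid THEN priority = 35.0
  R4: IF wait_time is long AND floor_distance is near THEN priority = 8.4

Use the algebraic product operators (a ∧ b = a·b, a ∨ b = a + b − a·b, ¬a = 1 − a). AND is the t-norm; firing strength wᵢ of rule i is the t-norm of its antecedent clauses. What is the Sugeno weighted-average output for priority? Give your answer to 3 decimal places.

25.127

R1 (z=23.0): short=0.18, near=0.26; AND[a·b] → w = 0.0468
R2 (z=5.0): short=0.18, mid=0.73; AND[a·b] → w = 0.1314
R3 (z=35.0): long=0.96, mid=0.73; AND[a·b] → w = 0.7008
R4 (z=8.4): long=0.96, near=0.26; AND[a·b] → w = 0.2496
Weighted average = (0.0468·23.0 + 0.1314·5.0 + 0.7008·35.0 + 0.2496·8.4) / (0.0468 + 0.1314 + 0.7008 + 0.2496)
  = 28.3580 / 1.1286 = 25.127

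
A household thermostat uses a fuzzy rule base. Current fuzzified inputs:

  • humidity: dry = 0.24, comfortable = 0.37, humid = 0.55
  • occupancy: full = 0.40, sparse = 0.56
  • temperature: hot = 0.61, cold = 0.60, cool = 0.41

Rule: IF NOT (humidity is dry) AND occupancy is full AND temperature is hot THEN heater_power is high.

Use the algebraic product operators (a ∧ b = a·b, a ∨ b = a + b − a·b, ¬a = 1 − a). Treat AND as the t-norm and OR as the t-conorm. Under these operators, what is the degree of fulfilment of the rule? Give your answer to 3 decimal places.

firing strength: ¬dry=1−0.24=0.76, full=0.40, hot=0.61; AND[a·b] → w = 0.1854

0.185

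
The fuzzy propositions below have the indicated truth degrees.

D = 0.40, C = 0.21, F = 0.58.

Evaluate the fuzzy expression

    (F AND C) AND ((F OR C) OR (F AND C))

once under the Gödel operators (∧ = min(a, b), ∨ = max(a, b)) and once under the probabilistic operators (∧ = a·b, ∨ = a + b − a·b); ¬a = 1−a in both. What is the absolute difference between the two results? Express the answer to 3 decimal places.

Under Gödel:
  F AND C = min(a, b) on (0.58, 0.21) = 0.21
  F OR C = max(a, b) on (0.58, 0.21) = 0.58
  F AND C = min(a, b) on (0.58, 0.21) = 0.21
  (F OR C) OR (F AND C) = max(a, b) on (0.58, 0.21) = 0.58
  (F AND C) AND ((F OR C) OR (F AND C)) = min(a, b) on (0.21, 0.58) = 0.21
  → value = 0.2100
Under probabilistic:
  F AND C = a·b on (0.5800, 0.2100) = 0.1218
  F OR C = a + b − a·b on (0.5800, 0.2100) = 0.6682
  F AND C = a·b on (0.5800, 0.2100) = 0.1218
  (F OR C) OR (F AND C) = a + b − a·b on (0.6682, 0.1218) = 0.7086
  (F AND C) AND ((F OR C) OR (F AND C)) = a·b on (0.1218, 0.7086) = 0.0863
  → value = 0.0863
|0.2100 − 0.0863| = 0.124

0.124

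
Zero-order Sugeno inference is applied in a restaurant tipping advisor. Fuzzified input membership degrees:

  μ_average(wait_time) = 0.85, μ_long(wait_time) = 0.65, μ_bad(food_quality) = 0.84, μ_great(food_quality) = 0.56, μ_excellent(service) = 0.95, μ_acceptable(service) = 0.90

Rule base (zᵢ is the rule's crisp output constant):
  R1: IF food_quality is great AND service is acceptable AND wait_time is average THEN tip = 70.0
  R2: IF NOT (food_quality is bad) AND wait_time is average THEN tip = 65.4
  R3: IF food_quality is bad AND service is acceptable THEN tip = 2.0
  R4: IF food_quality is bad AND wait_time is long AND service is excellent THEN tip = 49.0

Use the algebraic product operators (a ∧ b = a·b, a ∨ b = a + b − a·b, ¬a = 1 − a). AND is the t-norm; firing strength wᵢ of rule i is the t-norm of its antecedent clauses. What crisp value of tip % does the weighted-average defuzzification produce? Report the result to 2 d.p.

35.78

R1 (z=70.0): great=0.56, acceptable=0.90, average=0.85; AND[a·b] → w = 0.4284
R2 (z=65.4): ¬bad=1−0.84=0.16, average=0.85; AND[a·b] → w = 0.1360
R3 (z=2.0): bad=0.84, acceptable=0.90; AND[a·b] → w = 0.7560
R4 (z=49.0): bad=0.84, long=0.65, excellent=0.95; AND[a·b] → w = 0.5187
Weighted average = (0.4284·70.0 + 0.1360·65.4 + 0.7560·2.0 + 0.5187·49.0) / (0.4284 + 0.1360 + 0.7560 + 0.5187)
  = 65.8107 / 1.8391 = 35.78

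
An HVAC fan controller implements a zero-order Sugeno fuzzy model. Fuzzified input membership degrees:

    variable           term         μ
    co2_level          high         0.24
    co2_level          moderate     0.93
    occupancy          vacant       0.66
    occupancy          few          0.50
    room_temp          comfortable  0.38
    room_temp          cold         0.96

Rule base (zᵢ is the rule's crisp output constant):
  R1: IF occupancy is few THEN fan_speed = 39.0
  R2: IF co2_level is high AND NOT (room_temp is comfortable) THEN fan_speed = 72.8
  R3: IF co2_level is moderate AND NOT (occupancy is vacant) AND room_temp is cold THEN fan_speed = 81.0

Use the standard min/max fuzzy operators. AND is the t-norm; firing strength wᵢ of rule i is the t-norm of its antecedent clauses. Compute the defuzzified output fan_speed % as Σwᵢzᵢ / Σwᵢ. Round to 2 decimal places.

R1 (z=39.0): few=0.50 → w = 0.50
R2 (z=72.8): high=0.24, ¬comfortable=1−0.38=0.62; AND[min(a, b)] → w = 0.24
R3 (z=81.0): moderate=0.93, ¬vacant=1−0.66=0.34, cold=0.96; AND[min(a, b)] → w = 0.34
Weighted average = (0.50·39.0 + 0.24·72.8 + 0.34·81.0) / (0.50 + 0.24 + 0.34)
  = 64.5120 / 1.0800 = 59.73

59.73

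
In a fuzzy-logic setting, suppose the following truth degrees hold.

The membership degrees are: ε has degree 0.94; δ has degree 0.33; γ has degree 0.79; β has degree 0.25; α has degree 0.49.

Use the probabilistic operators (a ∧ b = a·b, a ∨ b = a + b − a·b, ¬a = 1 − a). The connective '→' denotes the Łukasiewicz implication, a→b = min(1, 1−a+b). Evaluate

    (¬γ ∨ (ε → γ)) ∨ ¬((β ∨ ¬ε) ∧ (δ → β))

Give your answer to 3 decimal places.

¬γ = 1 − 0.7900 = 0.2100
ε → γ  [Łukasiewicz: min(1, 1−a+b)] with a=0.9400, b=0.7900 → 0.8500
¬γ ∨ (ε → γ) = a + b − a·b on (0.2100, 0.8500) = 0.8815
¬ε = 1 − 0.9400 = 0.0600
β ∨ ¬ε = a + b − a·b on (0.2500, 0.0600) = 0.2950
δ → β  [Łukasiewicz: min(1, 1−a+b)] with a=0.3300, b=0.2500 → 0.9200
(β ∨ ¬ε) ∧ (δ → β) = a·b on (0.2950, 0.9200) = 0.2714
¬((β ∨ ¬ε) ∧ (δ → β)) = 1 − 0.2714 = 0.7286
(¬γ ∨ (ε → γ)) ∨ ¬((β ∨ ¬ε) ∧ (δ → β)) = a + b − a·b on (0.8815, 0.7286) = 0.9678

0.968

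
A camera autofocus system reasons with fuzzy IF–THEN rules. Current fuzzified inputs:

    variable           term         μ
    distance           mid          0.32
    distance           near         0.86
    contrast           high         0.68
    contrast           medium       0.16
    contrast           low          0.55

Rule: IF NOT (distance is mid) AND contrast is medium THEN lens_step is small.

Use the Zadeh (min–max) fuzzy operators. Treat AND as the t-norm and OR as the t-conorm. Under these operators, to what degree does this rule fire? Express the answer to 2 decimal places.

0.16

firing strength: ¬mid=1−0.32=0.68, medium=0.16; AND[min(a, b)] → w = 0.16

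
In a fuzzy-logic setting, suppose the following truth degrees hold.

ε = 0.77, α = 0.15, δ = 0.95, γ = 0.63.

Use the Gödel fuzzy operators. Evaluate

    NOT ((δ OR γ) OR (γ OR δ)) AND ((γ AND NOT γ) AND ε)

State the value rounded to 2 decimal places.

δ OR γ = max(a, b) on (0.95, 0.63) = 0.95
γ OR δ = max(a, b) on (0.63, 0.95) = 0.95
(δ OR γ) OR (γ OR δ) = max(a, b) on (0.95, 0.95) = 0.95
NOT ((δ OR γ) OR (γ OR δ)) = 1 − 0.95 = 0.05
NOT γ = 1 − 0.63 = 0.37
γ AND NOT γ = min(a, b) on (0.63, 0.37) = 0.37
(γ AND NOT γ) AND ε = min(a, b) on (0.37, 0.77) = 0.37
NOT ((δ OR γ) OR (γ OR δ)) AND ((γ AND NOT γ) AND ε) = min(a, b) on (0.05, 0.37) = 0.05

0.05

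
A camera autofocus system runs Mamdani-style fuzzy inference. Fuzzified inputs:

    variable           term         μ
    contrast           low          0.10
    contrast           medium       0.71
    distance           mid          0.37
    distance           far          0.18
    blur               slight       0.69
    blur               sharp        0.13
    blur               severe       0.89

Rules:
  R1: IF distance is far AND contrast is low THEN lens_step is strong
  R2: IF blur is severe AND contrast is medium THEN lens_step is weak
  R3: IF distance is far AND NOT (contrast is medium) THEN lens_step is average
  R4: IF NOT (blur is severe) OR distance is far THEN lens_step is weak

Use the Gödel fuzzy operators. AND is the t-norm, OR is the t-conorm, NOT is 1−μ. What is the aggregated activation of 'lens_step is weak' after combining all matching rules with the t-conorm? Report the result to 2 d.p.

0.71

R1: far=0.18, low=0.10; AND[min(a, b)] → w = 0.10
R2: severe=0.89, medium=0.71; AND[min(a, b)] → w = 0.71
R3: far=0.18, ¬medium=1−0.71=0.29; AND[min(a, b)] → w = 0.18
R4: ¬severe=1−0.89=0.11, far=0.18; OR[max(a, b)] → w = 0.18
Rules with consequent 'weak': {R2, R4} → strengths 0.71, 0.18
Aggregate via t-conorm [max(a, b)]: 0.71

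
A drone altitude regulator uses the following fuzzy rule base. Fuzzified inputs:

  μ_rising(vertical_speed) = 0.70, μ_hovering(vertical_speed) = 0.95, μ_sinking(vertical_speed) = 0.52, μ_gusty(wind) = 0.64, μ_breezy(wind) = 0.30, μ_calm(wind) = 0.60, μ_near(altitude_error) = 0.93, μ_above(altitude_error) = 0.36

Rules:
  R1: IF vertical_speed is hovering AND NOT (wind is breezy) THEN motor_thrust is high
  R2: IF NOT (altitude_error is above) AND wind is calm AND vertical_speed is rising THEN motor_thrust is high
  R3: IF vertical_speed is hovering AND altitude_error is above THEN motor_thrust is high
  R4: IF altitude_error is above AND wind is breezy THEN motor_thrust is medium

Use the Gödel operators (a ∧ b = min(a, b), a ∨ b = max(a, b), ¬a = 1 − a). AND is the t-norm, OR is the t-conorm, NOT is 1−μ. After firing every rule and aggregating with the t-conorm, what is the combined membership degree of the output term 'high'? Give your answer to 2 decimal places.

0.70

R1: hovering=0.95, ¬breezy=1−0.30=0.70; AND[min(a, b)] → w = 0.70
R2: ¬above=1−0.36=0.64, calm=0.60, rising=0.70; AND[min(a, b)] → w = 0.60
R3: hovering=0.95, above=0.36; AND[min(a, b)] → w = 0.36
R4: above=0.36, breezy=0.30; AND[min(a, b)] → w = 0.30
Rules with consequent 'high': {R1, R2, R3} → strengths 0.70, 0.60, 0.36
Aggregate via t-conorm [max(a, b)]: 0.70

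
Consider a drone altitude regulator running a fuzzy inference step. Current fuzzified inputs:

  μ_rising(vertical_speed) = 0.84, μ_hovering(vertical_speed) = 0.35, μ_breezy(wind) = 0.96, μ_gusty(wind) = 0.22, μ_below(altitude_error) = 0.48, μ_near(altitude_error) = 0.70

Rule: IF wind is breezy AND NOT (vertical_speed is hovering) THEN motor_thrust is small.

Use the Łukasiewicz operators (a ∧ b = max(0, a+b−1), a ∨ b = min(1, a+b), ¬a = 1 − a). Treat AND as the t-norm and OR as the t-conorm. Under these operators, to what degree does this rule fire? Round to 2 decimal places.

0.61

firing strength: breezy=0.96, ¬hovering=1−0.35=0.65; AND[max(0, a+b−1)] → w = 0.61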